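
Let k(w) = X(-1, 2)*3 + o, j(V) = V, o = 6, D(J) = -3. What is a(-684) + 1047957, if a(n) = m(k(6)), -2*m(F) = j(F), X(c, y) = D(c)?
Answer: 2095917/2 ≈ 1.0480e+6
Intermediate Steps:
X(c, y) = -3
k(w) = -3 (k(w) = -3*3 + 6 = -9 + 6 = -3)
m(F) = -F/2
a(n) = 3/2 (a(n) = -1/2*(-3) = 3/2)
a(-684) + 1047957 = 3/2 + 1047957 = 2095917/2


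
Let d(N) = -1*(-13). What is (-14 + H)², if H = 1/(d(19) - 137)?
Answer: 3017169/15376 ≈ 196.23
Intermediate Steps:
d(N) = 13
H = -1/124 (H = 1/(13 - 137) = 1/(-124) = -1/124 ≈ -0.0080645)
(-14 + H)² = (-14 - 1/124)² = (-1737/124)² = 3017169/15376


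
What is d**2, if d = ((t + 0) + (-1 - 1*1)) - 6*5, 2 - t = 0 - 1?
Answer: 841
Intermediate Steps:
t = 3 (t = 2 - (0 - 1) = 2 - 1*(-1) = 2 + 1 = 3)
d = -29 (d = ((3 + 0) + (-1 - 1*1)) - 6*5 = (3 + (-1 - 1)) - 30 = (3 - 2) - 30 = 1 - 30 = -29)
d**2 = (-29)**2 = 841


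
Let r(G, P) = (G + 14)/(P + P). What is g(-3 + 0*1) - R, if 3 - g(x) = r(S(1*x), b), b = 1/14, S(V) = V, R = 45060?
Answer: -45134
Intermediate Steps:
b = 1/14 ≈ 0.071429
r(G, P) = (14 + G)/(2*P) (r(G, P) = (14 + G)/((2*P)) = (14 + G)*(1/(2*P)) = (14 + G)/(2*P))
g(x) = -95 - 7*x (g(x) = 3 - (14 + 1*x)/(2*1/14) = 3 - 14*(14 + x)/2 = 3 - (98 + 7*x) = 3 + (-98 - 7*x) = -95 - 7*x)
g(-3 + 0*1) - R = (-95 - 7*(-3 + 0*1)) - 1*45060 = (-95 - 7*(-3 + 0)) - 45060 = (-95 - 7*(-3)) - 45060 = (-95 + 21) - 45060 = -74 - 45060 = -45134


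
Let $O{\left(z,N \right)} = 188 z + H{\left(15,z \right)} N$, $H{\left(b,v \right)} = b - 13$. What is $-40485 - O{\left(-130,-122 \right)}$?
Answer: $-15801$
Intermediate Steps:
$H{\left(b,v \right)} = -13 + b$
$O{\left(z,N \right)} = 2 N + 188 z$ ($O{\left(z,N \right)} = 188 z + \left(-13 + 15\right) N = 188 z + 2 N = 2 N + 188 z$)
$-40485 - O{\left(-130,-122 \right)} = -40485 - \left(2 \left(-122\right) + 188 \left(-130\right)\right) = -40485 - \left(-244 - 24440\right) = -40485 - -24684 = -40485 + 24684 = -15801$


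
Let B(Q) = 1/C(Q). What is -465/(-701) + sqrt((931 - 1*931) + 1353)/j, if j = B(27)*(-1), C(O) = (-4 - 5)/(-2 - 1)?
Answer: 465/701 - 3*sqrt(1353) ≈ -109.69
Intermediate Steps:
C(O) = 3 (C(O) = -9/(-3) = -9*(-1/3) = 3)
B(Q) = 1/3
j = -1/3 (j = (1/3)*(-1) = -1/3 ≈ -0.33333)
-465/(-701) + sqrt((931 - 1*931) + 1353)/j = -465/(-701) + sqrt((931 - 1*931) + 1353)/(-1/3) = -465*(-1/701) + sqrt((931 - 931) + 1353)*(-3) = 465/701 + sqrt(0 + 1353)*(-3) = 465/701 + sqrt(1353)*(-3) = 465/701 - 3*sqrt(1353)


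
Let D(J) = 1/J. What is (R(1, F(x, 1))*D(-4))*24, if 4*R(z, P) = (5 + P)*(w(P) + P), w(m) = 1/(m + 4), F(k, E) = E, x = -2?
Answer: -54/5 ≈ -10.800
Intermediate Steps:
w(m) = 1/(4 + m)
R(z, P) = (5 + P)*(P + 1/(4 + P))/4 (R(z, P) = ((5 + P)*(1/(4 + P) + P))/4 = ((5 + P)*(P + 1/(4 + P)))/4 = (5 + P)*(P + 1/(4 + P))/4)
(R(1, F(x, 1))*D(-4))*24 = (((5 + 1 + 1*(4 + 1)*(5 + 1))/(4*(4 + 1)))/(-4))*24 = (((¼)*(5 + 1 + 1*5*6)/5)*(-¼))*24 = (((¼)*(⅕)*(5 + 1 + 30))*(-¼))*24 = (((¼)*(⅕)*36)*(-¼))*24 = ((9/5)*(-¼))*24 = -9/20*24 = -54/5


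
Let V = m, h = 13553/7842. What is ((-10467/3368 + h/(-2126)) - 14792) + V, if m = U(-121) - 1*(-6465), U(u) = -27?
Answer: -117316266938623/14037901464 ≈ -8357.1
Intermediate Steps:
h = 13553/7842 (h = 13553*(1/7842) = 13553/7842 ≈ 1.7283)
m = 6438 (m = -27 - 1*(-6465) = -27 + 6465 = 6438)
V = 6438
((-10467/3368 + h/(-2126)) - 14792) + V = ((-10467/3368 + (13553/7842)/(-2126)) - 14792) + 6438 = ((-10467*1/3368 + (13553/7842)*(-1/2126)) - 14792) + 6438 = ((-10467/3368 - 13553/16672092) - 14792) + 6438 = (-43638108367/14037901464 - 14792) + 6438 = -207692276563855/14037901464 + 6438 = -117316266938623/14037901464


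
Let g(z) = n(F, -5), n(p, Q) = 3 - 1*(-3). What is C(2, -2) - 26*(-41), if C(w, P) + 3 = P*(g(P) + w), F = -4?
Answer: 1047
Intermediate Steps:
n(p, Q) = 6 (n(p, Q) = 3 + 3 = 6)
g(z) = 6
C(w, P) = -3 + P*(6 + w)
C(2, -2) - 26*(-41) = (-3 + 6*(-2) - 2*2) - 26*(-41) = (-3 - 12 - 4) + 1066 = -19 + 1066 = 1047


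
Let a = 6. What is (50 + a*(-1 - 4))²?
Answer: 400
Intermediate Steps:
(50 + a*(-1 - 4))² = (50 + 6*(-1 - 4))² = (50 + 6*(-5))² = (50 - 30)² = 20² = 400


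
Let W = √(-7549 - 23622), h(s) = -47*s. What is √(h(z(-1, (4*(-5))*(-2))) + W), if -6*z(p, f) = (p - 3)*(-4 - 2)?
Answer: √(188 + I*√31171) ≈ 14.932 + 5.9121*I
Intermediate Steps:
z(p, f) = -3 + p (z(p, f) = -(p - 3)*(-4 - 2)/6 = -(-3 + p)*(-6)/6 = -(18 - 6*p)/6 = -3 + p)
W = I*√31171 (W = √(-31171) = I*√31171 ≈ 176.55*I)
√(h(z(-1, (4*(-5))*(-2))) + W) = √(-47*(-3 - 1) + I*√31171) = √(-47*(-4) + I*√31171) = √(188 + I*√31171)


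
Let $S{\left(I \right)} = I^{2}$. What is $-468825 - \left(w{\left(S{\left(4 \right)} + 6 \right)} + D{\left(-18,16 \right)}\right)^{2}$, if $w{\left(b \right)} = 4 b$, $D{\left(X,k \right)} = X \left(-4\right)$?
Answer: $-494425$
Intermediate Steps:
$D{\left(X,k \right)} = - 4 X$
$-468825 - \left(w{\left(S{\left(4 \right)} + 6 \right)} + D{\left(-18,16 \right)}\right)^{2} = -468825 - \left(4 \left(4^{2} + 6\right) - -72\right)^{2} = -468825 - \left(4 \left(16 + 6\right) + 72\right)^{2} = -468825 - \left(4 \cdot 22 + 72\right)^{2} = -468825 - \left(88 + 72\right)^{2} = -468825 - 160^{2} = -468825 - 25600 = -494425$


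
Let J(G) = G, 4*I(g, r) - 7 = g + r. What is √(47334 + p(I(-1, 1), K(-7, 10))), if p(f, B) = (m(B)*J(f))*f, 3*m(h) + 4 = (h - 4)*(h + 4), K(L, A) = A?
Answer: 7*√8709/3 ≈ 217.75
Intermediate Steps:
I(g, r) = 7/4 + g/4 + r/4 (I(g, r) = 7/4 + (g + r)/4 = 7/4 + (g/4 + r/4) = 7/4 + g/4 + r/4)
m(h) = -4/3 + (-4 + h)*(4 + h)/3 (m(h) = -4/3 + ((h - 4)*(h + 4))/3 = -4/3 + ((-4 + h)*(4 + h))/3 = -4/3 + (-4 + h)*(4 + h)/3)
p(f, B) = f²*(-20/3 + B²/3) (p(f, B) = ((-20/3 + B²/3)*f)*f = (f*(-20/3 + B²/3))*f = f²*(-20/3 + B²/3))
√(47334 + p(I(-1, 1), K(-7, 10))) = √(47334 + (7/4 + (¼)*(-1) + (¼)*1)²*(-20 + 10²)/3) = √(47334 + (7/4 - ¼ + ¼)²*(-20 + 100)/3) = √(47334 + (⅓)*(7/4)²*80) = √(47334 + (⅓)*(49/16)*80) = √(47334 + 245/3) = √(142247/3) = 7*√8709/3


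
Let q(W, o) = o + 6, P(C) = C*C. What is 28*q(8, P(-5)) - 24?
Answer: 844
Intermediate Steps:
P(C) = C**2
q(W, o) = 6 + o
28*q(8, P(-5)) - 24 = 28*(6 + (-5)**2) - 24 = 28*(6 + 25) - 24 = 28*31 - 24 = 868 - 24 = 844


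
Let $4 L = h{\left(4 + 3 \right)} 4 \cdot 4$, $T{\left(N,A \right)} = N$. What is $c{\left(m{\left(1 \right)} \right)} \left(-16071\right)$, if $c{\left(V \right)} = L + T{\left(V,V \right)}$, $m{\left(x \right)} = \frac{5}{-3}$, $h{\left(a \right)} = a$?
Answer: $-423203$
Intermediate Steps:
$L = 28$ ($L = \frac{\left(4 + 3\right) 4 \cdot 4}{4} = \frac{7 \cdot 4 \cdot 4}{4} = \frac{28 \cdot 4}{4} = \frac{1}{4} \cdot 112 = 28$)
$m{\left(x \right)} = - \frac{5}{3}$ ($m{\left(x \right)} = 5 \left(- \frac{1}{3}\right) = - \frac{5}{3}$)
$c{\left(V \right)} = 28 + V$
$c{\left(m{\left(1 \right)} \right)} \left(-16071\right) = \left(28 - \frac{5}{3}\right) \left(-16071\right) = \frac{79}{3} \left(-16071\right) = -423203$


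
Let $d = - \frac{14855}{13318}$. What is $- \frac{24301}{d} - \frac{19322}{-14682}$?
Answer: $\frac{2375990024993}{109050555} \approx 21788.0$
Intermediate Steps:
$d = - \frac{14855}{13318}$ ($d = \left(-14855\right) \frac{1}{13318} = - \frac{14855}{13318} \approx -1.1154$)
$- \frac{24301}{d} - \frac{19322}{-14682} = - \frac{24301}{- \frac{14855}{13318}} - \frac{19322}{-14682} = \left(-24301\right) \left(- \frac{13318}{14855}\right) - - \frac{9661}{7341} = \frac{323640718}{14855} + \frac{9661}{7341} = \frac{2375990024993}{109050555}$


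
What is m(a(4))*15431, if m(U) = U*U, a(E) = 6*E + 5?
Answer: 12977471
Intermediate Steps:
a(E) = 5 + 6*E
m(U) = U**2
m(a(4))*15431 = (5 + 6*4)**2*15431 = (5 + 24)**2*15431 = 29**2*15431 = 841*15431 = 12977471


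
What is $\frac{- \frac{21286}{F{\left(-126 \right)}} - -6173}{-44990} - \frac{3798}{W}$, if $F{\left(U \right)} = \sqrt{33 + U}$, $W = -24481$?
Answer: $\frac{19750807}{1101400190} - \frac{10643 i \sqrt{93}}{2092035} \approx 0.017932 - 0.049061 i$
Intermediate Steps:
$\frac{- \frac{21286}{F{\left(-126 \right)}} - -6173}{-44990} - \frac{3798}{W} = \frac{- \frac{21286}{\sqrt{33 - 126}} - -6173}{-44990} - \frac{3798}{-24481} = \left(- \frac{21286}{\sqrt{-93}} + 6173\right) \left(- \frac{1}{44990}\right) - - \frac{3798}{24481} = \left(- \frac{21286}{i \sqrt{93}} + 6173\right) \left(- \frac{1}{44990}\right) + \frac{3798}{24481} = \left(- 21286 \left(- \frac{i \sqrt{93}}{93}\right) + 6173\right) \left(- \frac{1}{44990}\right) + \frac{3798}{24481} = \left(\frac{21286 i \sqrt{93}}{93} + 6173\right) \left(- \frac{1}{44990}\right) + \frac{3798}{24481} = \left(6173 + \frac{21286 i \sqrt{93}}{93}\right) \left(- \frac{1}{44990}\right) + \frac{3798}{24481} = \left(- \frac{6173}{44990} - \frac{10643 i \sqrt{93}}{2092035}\right) + \frac{3798}{24481} = \frac{19750807}{1101400190} - \frac{10643 i \sqrt{93}}{2092035}$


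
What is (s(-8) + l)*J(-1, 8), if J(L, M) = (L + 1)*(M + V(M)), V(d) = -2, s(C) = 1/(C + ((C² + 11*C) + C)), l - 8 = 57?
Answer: 0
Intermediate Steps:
l = 65 (l = 8 + 57 = 65)
s(C) = 1/(C² + 13*C) (s(C) = 1/(C + (C² + 12*C)) = 1/(C² + 13*C))
J(L, M) = (1 + L)*(-2 + M) (J(L, M) = (L + 1)*(M - 2) = (1 + L)*(-2 + M))
(s(-8) + l)*J(-1, 8) = (1/((-8)*(13 - 8)) + 65)*(-2 + 8 - 2*(-1) - 1*8) = (-⅛/5 + 65)*(-2 + 8 + 2 - 8) = (-⅛*⅕ + 65)*0 = (-1/40 + 65)*0 = (2599/40)*0 = 0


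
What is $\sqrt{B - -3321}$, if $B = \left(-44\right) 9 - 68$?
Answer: $\sqrt{2857} \approx 53.451$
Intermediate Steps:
$B = -464$ ($B = -396 - 68 = -464$)
$\sqrt{B - -3321} = \sqrt{-464 - -3321} = \sqrt{-464 + 3321} = \sqrt{2857}$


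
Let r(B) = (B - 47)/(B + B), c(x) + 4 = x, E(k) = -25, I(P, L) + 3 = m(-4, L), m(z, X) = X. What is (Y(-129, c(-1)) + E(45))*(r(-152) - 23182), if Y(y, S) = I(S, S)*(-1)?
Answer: 119801193/304 ≈ 3.9408e+5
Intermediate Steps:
I(P, L) = -3 + L
c(x) = -4 + x
Y(y, S) = 3 - S (Y(y, S) = (-3 + S)*(-1) = 3 - S)
r(B) = (-47 + B)/(2*B) (r(B) = (-47 + B)/((2*B)) = (-47 + B)*(1/(2*B)) = (-47 + B)/(2*B))
(Y(-129, c(-1)) + E(45))*(r(-152) - 23182) = ((3 - (-4 - 1)) - 25)*((½)*(-47 - 152)/(-152) - 23182) = ((3 - 1*(-5)) - 25)*((½)*(-1/152)*(-199) - 23182) = ((3 + 5) - 25)*(199/304 - 23182) = (8 - 25)*(-7047129/304) = -17*(-7047129/304) = 119801193/304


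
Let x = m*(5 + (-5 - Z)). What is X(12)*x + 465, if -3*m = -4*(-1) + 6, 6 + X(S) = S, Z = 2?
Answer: 505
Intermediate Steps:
X(S) = -6 + S
m = -10/3 (m = -(-4*(-1) + 6)/3 = -(4 + 6)/3 = -⅓*10 = -10/3 ≈ -3.3333)
x = 20/3 (x = -10*(5 + (-5 - 1*2))/3 = -10*(5 + (-5 - 2))/3 = -10*(5 - 7)/3 = -10/3*(-2) = 20/3 ≈ 6.6667)
X(12)*x + 465 = (-6 + 12)*(20/3) + 465 = 6*(20/3) + 465 = 40 + 465 = 505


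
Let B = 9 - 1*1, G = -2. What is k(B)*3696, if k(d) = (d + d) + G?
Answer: 51744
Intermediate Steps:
B = 8 (B = 9 - 1 = 8)
k(d) = -2 + 2*d (k(d) = (d + d) - 2 = 2*d - 2 = -2 + 2*d)
k(B)*3696 = (-2 + 2*8)*3696 = (-2 + 16)*3696 = 14*3696 = 51744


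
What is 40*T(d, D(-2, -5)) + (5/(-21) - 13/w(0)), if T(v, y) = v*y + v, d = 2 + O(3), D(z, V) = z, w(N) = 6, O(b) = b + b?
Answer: -13541/42 ≈ -322.40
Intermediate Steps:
O(b) = 2*b
d = 8 (d = 2 + 2*3 = 2 + 6 = 8)
T(v, y) = v + v*y
40*T(d, D(-2, -5)) + (5/(-21) - 13/w(0)) = 40*(8*(1 - 2)) + (5/(-21) - 13/6) = 40*(8*(-1)) + (5*(-1/21) - 13*1/6) = 40*(-8) + (-5/21 - 13/6) = -320 - 101/42 = -13541/42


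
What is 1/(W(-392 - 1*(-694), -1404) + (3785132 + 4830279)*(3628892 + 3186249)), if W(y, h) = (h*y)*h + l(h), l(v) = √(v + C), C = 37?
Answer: 58715836045183/3447549402484811238017504856 - I*√1367/3447549402484811238017504856 ≈ 1.7031e-14 - 1.0724e-26*I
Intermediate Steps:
l(v) = √(37 + v) (l(v) = √(v + 37) = √(37 + v))
W(y, h) = √(37 + h) + y*h² (W(y, h) = (h*y)*h + √(37 + h) = y*h² + √(37 + h) = √(37 + h) + y*h²)
1/(W(-392 - 1*(-694), -1404) + (3785132 + 4830279)*(3628892 + 3186249)) = 1/((√(37 - 1404) + (-392 - 1*(-694))*(-1404)²) + (3785132 + 4830279)*(3628892 + 3186249)) = 1/((√(-1367) + (-392 + 694)*1971216) + 8615411*6815141) = 1/((I*√1367 + 302*1971216) + 58715240737951) = 1/((I*√1367 + 595307232) + 58715240737951) = 1/((595307232 + I*√1367) + 58715240737951) = 1/(58715836045183 + I*√1367)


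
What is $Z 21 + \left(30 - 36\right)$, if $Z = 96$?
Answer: $2010$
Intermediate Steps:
$Z 21 + \left(30 - 36\right) = 96 \cdot 21 + \left(30 - 36\right) = 2016 - 6 = 2010$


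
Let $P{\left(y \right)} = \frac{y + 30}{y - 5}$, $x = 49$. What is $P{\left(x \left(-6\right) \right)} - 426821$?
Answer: $- \frac{127619215}{299} \approx -4.2682 \cdot 10^{5}$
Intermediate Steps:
$P{\left(y \right)} = \frac{30 + y}{-5 + y}$
$P{\left(x \left(-6\right) \right)} - 426821 = \frac{30 + 49 \left(-6\right)}{-5 + 49 \left(-6\right)} - 426821 = \frac{30 - 294}{-5 - 294} - 426821 = \frac{1}{-299} \left(-264\right) - 426821 = \left(- \frac{1}{299}\right) \left(-264\right) - 426821 = \frac{264}{299} - 426821 = - \frac{127619215}{299}$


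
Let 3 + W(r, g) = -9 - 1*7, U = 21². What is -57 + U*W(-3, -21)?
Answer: -8436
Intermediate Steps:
U = 441
W(r, g) = -19 (W(r, g) = -3 + (-9 - 1*7) = -3 + (-9 - 7) = -3 - 16 = -19)
-57 + U*W(-3, -21) = -57 + 441*(-19) = -57 - 8379 = -8436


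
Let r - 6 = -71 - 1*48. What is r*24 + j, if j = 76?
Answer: -2636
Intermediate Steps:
r = -113 (r = 6 + (-71 - 1*48) = 6 + (-71 - 48) = 6 - 119 = -113)
r*24 + j = -113*24 + 76 = -2712 + 76 = -2636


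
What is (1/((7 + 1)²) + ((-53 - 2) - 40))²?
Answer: 36954241/4096 ≈ 9022.0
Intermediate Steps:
(1/((7 + 1)²) + ((-53 - 2) - 40))² = (1/(8²) + (-55 - 40))² = (1/64 - 95)² = (-6079/64)² = 36954241/4096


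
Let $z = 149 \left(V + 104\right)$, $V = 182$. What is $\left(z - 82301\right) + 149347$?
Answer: $109660$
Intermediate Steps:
$z = 42614$ ($z = 149 \left(182 + 104\right) = 149 \cdot 286 = 42614$)
$\left(z - 82301\right) + 149347 = \left(42614 - 82301\right) + 149347 = -39687 + 149347 = 109660$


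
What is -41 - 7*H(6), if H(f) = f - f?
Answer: -41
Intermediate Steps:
H(f) = 0
-41 - 7*H(6) = -41 - 7*0 = -41 + 0 = -41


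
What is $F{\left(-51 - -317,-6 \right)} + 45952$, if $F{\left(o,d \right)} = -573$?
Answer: $45379$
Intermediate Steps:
$F{\left(-51 - -317,-6 \right)} + 45952 = -573 + 45952 = 45379$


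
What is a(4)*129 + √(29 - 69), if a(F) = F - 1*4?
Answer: 2*I*√10 ≈ 6.3246*I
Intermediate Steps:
a(F) = -4 + F (a(F) = F - 4 = -4 + F)
a(4)*129 + √(29 - 69) = (-4 + 4)*129 + √(29 - 69) = 0*129 + √(-40) = 0 + 2*I*√10 = 2*I*√10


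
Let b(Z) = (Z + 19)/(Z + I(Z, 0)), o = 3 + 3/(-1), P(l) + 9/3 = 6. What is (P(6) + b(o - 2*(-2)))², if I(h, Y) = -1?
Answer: 1024/9 ≈ 113.78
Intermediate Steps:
P(l) = 3 (P(l) = -3 + 6 = 3)
o = 0 (o = 3 + 3*(-1) = 3 - 3 = 0)
b(Z) = (19 + Z)/(-1 + Z) (b(Z) = (Z + 19)/(Z - 1) = (19 + Z)/(-1 + Z))
(P(6) + b(o - 2*(-2)))² = (3 + (19 + (0 - 2*(-2)))/(-1 + (0 - 2*(-2))))² = (3 + (19 + (0 + 4))/(-1 + (0 + 4)))² = (3 + (19 + 4)/(-1 + 4))² = (3 + 23/3)² = (32/3)² = 1024/9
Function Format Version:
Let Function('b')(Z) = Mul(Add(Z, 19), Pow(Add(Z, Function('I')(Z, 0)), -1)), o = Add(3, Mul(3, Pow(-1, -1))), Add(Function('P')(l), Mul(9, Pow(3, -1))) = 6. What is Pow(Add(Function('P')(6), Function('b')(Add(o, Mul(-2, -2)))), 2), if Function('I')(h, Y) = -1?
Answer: Rational(1024, 9) ≈ 113.78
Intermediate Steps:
Function('P')(l) = 3 (Function('P')(l) = Add(-3, 6) = 3)
o = 0 (o = Add(3, Mul(3, -1)) = Add(3, -3) = 0)
Function('b')(Z) = Mul(Pow(Add(-1, Z), -1), Add(19, Z)) (Function('b')(Z) = Mul(Add(Z, 19), Pow(Add(Z, -1), -1)) = Mul(Add(19, Z), Pow(Add(-1, Z), -1)) = Mul(Pow(Add(-1, Z), -1), Add(19, Z)))
Pow(Add(Function('P')(6), Function('b')(Add(o, Mul(-2, -2)))), 2) = Pow(Add(3, Mul(Pow(Add(-1, Add(0, Mul(-2, -2))), -1), Add(19, Add(0, Mul(-2, -2))))), 2) = Pow(Add(3, Mul(Pow(Add(-1, Add(0, 4)), -1), Add(19, Add(0, 4)))), 2) = Pow(Add(3, Mul(Pow(Add(-1, 4), -1), Add(19, 4))), 2) = Pow(Add(3, Mul(Pow(3, -1), 23)), 2) = Pow(Add(3, Mul(Rational(1, 3), 23)), 2) = Pow(Add(3, Rational(23, 3)), 2) = Pow(Rational(32, 3), 2) = Rational(1024, 9)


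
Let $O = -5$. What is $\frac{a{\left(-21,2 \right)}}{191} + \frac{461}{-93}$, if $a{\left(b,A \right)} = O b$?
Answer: $- \frac{78286}{17763} \approx -4.4072$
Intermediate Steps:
$a{\left(b,A \right)} = - 5 b$
$\frac{a{\left(-21,2 \right)}}{191} + \frac{461}{-93} = \frac{\left(-5\right) \left(-21\right)}{191} + \frac{461}{-93} = 105 \cdot \frac{1}{191} + 461 \left(- \frac{1}{93}\right) = \frac{105}{191} - \frac{461}{93} = - \frac{78286}{17763}$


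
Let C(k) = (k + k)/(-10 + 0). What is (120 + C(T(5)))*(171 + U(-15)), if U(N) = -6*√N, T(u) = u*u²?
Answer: 16245 - 570*I*√15 ≈ 16245.0 - 2207.6*I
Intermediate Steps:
T(u) = u³
C(k) = -k/5 (C(k) = (2*k)/(-10) = (2*k)*(-⅒) = -k/5)
(120 + C(T(5)))*(171 + U(-15)) = (120 - ⅕*5³)*(171 - 6*I*√15) = (120 - ⅕*125)*(171 - 6*I*√15) = (120 - 25)*(171 - 6*I*√15) = 95*(171 - 6*I*√15) = 16245 - 570*I*√15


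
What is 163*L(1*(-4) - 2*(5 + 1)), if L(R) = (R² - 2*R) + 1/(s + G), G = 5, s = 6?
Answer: 516547/11 ≈ 46959.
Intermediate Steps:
L(R) = 1/11 + R² - 2*R (L(R) = (R² - 2*R) + 1/(6 + 5) = (R² - 2*R) + 1/11 = 1/11 + R² - 2*R)
163*L(1*(-4) - 2*(5 + 1)) = 163*(1/11 + (1*(-4) - 2*(5 + 1))² - 2*(1*(-4) - 2*(5 + 1))) = 163*(1/11 + (-4 - 2*6)² - 2*(-4 - 2*6)) = 163*(1/11 + (-4 - 12)² - 2*(-4 - 12)) = 163*(1/11 + (-16)² - 2*(-16)) = 163*(1/11 + 256 + 32) = 163*(3169/11) = 516547/11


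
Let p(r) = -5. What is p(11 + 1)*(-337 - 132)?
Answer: 2345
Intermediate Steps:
p(11 + 1)*(-337 - 132) = -5*(-337 - 132) = -5*(-469) = 2345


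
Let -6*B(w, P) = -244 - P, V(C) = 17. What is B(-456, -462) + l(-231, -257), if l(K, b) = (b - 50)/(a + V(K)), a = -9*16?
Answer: -12922/381 ≈ -33.916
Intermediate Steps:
a = -144
B(w, P) = 122/3 + P/6 (B(w, P) = -(-244 - P)/6 = 122/3 + P/6)
l(K, b) = 50/127 - b/127 (l(K, b) = (b - 50)/(-144 + 17) = (-50 + b)/(-127) = (-50 + b)*(-1/127) = 50/127 - b/127)
B(-456, -462) + l(-231, -257) = (122/3 + (1/6)*(-462)) + (50/127 - 1/127*(-257)) = (122/3 - 77) + (50/127 + 257/127) = -109/3 + 307/127 = -12922/381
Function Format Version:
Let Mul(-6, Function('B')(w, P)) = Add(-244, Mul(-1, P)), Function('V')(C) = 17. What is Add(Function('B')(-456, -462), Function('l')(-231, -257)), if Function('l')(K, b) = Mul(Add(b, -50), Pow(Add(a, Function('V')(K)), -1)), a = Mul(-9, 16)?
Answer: Rational(-12922, 381) ≈ -33.916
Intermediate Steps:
a = -144
Function('B')(w, P) = Add(Rational(122, 3), Mul(Rational(1, 6), P)) (Function('B')(w, P) = Mul(Rational(-1, 6), Add(-244, Mul(-1, P))) = Add(Rational(122, 3), Mul(Rational(1, 6), P)))
Function('l')(K, b) = Add(Rational(50, 127), Mul(Rational(-1, 127), b)) (Function('l')(K, b) = Mul(Add(b, -50), Pow(Add(-144, 17), -1)) = Mul(Add(-50, b), Pow(-127, -1)) = Mul(Add(-50, b), Rational(-1, 127)) = Add(Rational(50, 127), Mul(Rational(-1, 127), b)))
Add(Function('B')(-456, -462), Function('l')(-231, -257)) = Add(Add(Rational(122, 3), Mul(Rational(1, 6), -462)), Add(Rational(50, 127), Mul(Rational(-1, 127), -257))) = Add(Add(Rational(122, 3), -77), Add(Rational(50, 127), Rational(257, 127))) = Add(Rational(-109, 3), Rational(307, 127)) = Rational(-12922, 381)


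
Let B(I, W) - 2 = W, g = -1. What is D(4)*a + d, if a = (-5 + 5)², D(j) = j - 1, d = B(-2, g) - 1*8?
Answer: -7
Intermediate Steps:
B(I, W) = 2 + W
d = -7 (d = (2 - 1) - 1*8 = 1 - 8 = -7)
D(j) = -1 + j
a = 0 (a = 0² = 0)
D(4)*a + d = (-1 + 4)*0 - 7 = 3*0 - 7 = 0 - 7 = -7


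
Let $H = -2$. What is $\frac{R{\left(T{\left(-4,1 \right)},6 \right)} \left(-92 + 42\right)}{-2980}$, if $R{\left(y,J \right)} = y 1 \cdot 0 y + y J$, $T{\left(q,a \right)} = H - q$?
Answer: $\frac{30}{149} \approx 0.20134$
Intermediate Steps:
$T{\left(q,a \right)} = -2 - q$
$R{\left(y,J \right)} = J y$ ($R{\left(y,J \right)} = y 0 y + J y = 0 y + J y = 0 + J y = J y$)
$\frac{R{\left(T{\left(-4,1 \right)},6 \right)} \left(-92 + 42\right)}{-2980} = \frac{6 \left(-2 - -4\right) \left(-92 + 42\right)}{-2980} = 6 \left(-2 + 4\right) \left(-50\right) \left(- \frac{1}{2980}\right) = 6 \cdot 2 \left(-50\right) \left(- \frac{1}{2980}\right) = 12 \left(-50\right) \left(- \frac{1}{2980}\right) = \left(-600\right) \left(- \frac{1}{2980}\right) = \frac{30}{149}$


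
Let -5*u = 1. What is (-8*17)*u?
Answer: 136/5 ≈ 27.200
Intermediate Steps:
u = -⅕ (u = -⅕*1 = -⅕ ≈ -0.20000)
(-8*17)*u = -8*17*(-⅕) = -136*(-⅕) = 136/5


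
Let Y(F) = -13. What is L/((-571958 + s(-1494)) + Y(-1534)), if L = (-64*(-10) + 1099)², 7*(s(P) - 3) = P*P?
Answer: -21168847/1771740 ≈ -11.948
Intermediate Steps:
s(P) = 3 + P²/7 (s(P) = 3 + (P*P)/7 = 3 + P²/7)
L = 3024121 (L = (640 + 1099)² = 1739² = 3024121)
L/((-571958 + s(-1494)) + Y(-1534)) = 3024121/((-571958 + (3 + (⅐)*(-1494)²)) - 13) = 3024121/((-571958 + (3 + (⅐)*2232036)) - 13) = 3024121/((-571958 + (3 + 2232036/7)) - 13) = 3024121/((-571958 + 2232057/7) - 13) = 3024121/(-1771649/7 - 13) = 3024121/(-1771740/7) = 3024121*(-7/1771740) = -21168847/1771740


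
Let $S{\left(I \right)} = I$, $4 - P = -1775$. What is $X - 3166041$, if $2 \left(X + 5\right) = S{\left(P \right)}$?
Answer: $- \frac{6330313}{2} \approx -3.1652 \cdot 10^{6}$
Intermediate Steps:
$P = 1779$ ($P = 4 - -1775 = 4 + 1775 = 1779$)
$X = \frac{1769}{2}$ ($X = -5 + \frac{1}{2} \cdot 1779 = -5 + \frac{1779}{2} = \frac{1769}{2} \approx 884.5$)
$X - 3166041 = \frac{1769}{2} - 3166041 = - \frac{6330313}{2}$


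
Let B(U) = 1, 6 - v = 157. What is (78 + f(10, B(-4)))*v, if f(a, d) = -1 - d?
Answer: -11476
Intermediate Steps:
v = -151 (v = 6 - 1*157 = 6 - 157 = -151)
(78 + f(10, B(-4)))*v = (78 + (-1 - 1*1))*(-151) = (78 + (-1 - 1))*(-151) = (78 - 2)*(-151) = 76*(-151) = -11476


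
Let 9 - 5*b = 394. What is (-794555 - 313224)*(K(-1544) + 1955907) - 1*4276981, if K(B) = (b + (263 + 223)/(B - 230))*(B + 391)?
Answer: -2009424543688012/887 ≈ -2.2654e+12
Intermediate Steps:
b = -77 (b = 9/5 - ⅕*394 = 9/5 - 394/5 = -77)
K(B) = (-77 + 486/(-230 + B))*(391 + B) (K(B) = (-77 + (263 + 223)/(B - 230))*(B + 391) = (-77 + 486/(-230 + B))*(391 + B))
(-794555 - 313224)*(K(-1544) + 1955907) - 1*4276981 = (-794555 - 313224)*((7114636 - 11911*(-1544) - 77*(-1544)²)/(-230 - 1544) + 1955907) - 1*4276981 = -1107779*((7114636 + 18390584 - 77*2383936)/(-1774) + 1955907) - 4276981 = -1107779*(-(7114636 + 18390584 - 183563072)/1774 + 1955907) - 4276981 = -1107779*(-1/1774*(-158057852) + 1955907) - 4276981 = -1107779*(79028926/887 + 1955907) - 4276981 = -1107779*1813918435/887 - 4276981 = -2009420750005865/887 - 4276981 = -2009424543688012/887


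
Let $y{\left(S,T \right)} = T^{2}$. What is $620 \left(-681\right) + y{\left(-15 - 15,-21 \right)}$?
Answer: $-421779$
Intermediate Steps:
$620 \left(-681\right) + y{\left(-15 - 15,-21 \right)} = 620 \left(-681\right) + \left(-21\right)^{2} = -422220 + 441 = -421779$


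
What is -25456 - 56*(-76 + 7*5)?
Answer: -23160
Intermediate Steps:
-25456 - 56*(-76 + 7*5) = -25456 - 56*(-76 + 35) = -25456 - 56*(-41) = -25456 + 2296 = -23160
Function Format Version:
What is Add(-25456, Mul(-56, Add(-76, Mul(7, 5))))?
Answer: -23160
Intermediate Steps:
Add(-25456, Mul(-56, Add(-76, Mul(7, 5)))) = Add(-25456, Mul(-56, Add(-76, 35))) = Add(-25456, Mul(-56, -41)) = Add(-25456, 2296) = -23160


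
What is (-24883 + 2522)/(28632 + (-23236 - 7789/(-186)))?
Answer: -4159146/1011445 ≈ -4.1121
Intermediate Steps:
(-24883 + 2522)/(28632 + (-23236 - 7789/(-186))) = -22361/(28632 + (-23236 - 7789*(-1)/186)) = -22361/(28632 + (-23236 - 1*(-7789/186))) = -22361/(28632 + (-23236 + 7789/186)) = -22361/(28632 - 4314107/186) = -22361/1011445/186 = -22361*186/1011445 = -4159146/1011445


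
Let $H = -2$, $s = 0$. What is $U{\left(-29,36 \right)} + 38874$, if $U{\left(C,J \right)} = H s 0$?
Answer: $38874$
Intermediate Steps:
$U{\left(C,J \right)} = 0$ ($U{\left(C,J \right)} = \left(-2\right) 0 \cdot 0 = 0 \cdot 0 = 0$)
$U{\left(-29,36 \right)} + 38874 = 0 + 38874 = 38874$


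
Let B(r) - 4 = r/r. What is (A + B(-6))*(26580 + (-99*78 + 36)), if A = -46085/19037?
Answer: 927695400/19037 ≈ 48731.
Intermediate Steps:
A = -46085/19037 (A = -46085*1/19037 = -46085/19037 ≈ -2.4208)
B(r) = 5 (B(r) = 4 + r/r = 4 + 1 = 5)
(A + B(-6))*(26580 + (-99*78 + 36)) = (-46085/19037 + 5)*(26580 + (-99*78 + 36)) = 49100*(26580 + (-7722 + 36))/19037 = 49100*(26580 - 7686)/19037 = (49100/19037)*18894 = 927695400/19037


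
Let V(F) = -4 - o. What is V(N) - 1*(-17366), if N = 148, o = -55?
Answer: 17417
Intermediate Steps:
V(F) = 51 (V(F) = -4 - 1*(-55) = -4 + 55 = 51)
V(N) - 1*(-17366) = 51 - 1*(-17366) = 51 + 17366 = 17417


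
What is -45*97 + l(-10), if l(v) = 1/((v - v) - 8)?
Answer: -34921/8 ≈ -4365.1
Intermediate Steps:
l(v) = -1/8 (l(v) = 1/(0 - 8) = 1/(-8) = -1/8)
-45*97 + l(-10) = -45*97 - 1/8 = -4365 - 1/8 = -34921/8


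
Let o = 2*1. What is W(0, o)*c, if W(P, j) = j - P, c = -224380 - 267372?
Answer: -983504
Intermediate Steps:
c = -491752
o = 2
W(0, o)*c = (2 - 1*0)*(-491752) = (2 + 0)*(-491752) = 2*(-491752) = -983504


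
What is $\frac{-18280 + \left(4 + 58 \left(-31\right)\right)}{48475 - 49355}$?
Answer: $\frac{10037}{440} \approx 22.811$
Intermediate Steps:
$\frac{-18280 + \left(4 + 58 \left(-31\right)\right)}{48475 - 49355} = \frac{-18280 + \left(4 - 1798\right)}{-880} = \left(-18280 - 1794\right) \left(- \frac{1}{880}\right) = \left(-20074\right) \left(- \frac{1}{880}\right) = \frac{10037}{440}$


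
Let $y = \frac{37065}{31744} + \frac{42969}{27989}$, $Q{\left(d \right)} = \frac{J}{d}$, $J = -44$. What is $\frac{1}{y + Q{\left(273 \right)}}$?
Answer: $\frac{18658139136}{47422652033} \approx 0.39344$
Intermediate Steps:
$Q{\left(d \right)} = - \frac{44}{d}$
$y = \frac{2401420221}{888482816}$ ($y = 37065 \cdot \frac{1}{31744} + 42969 \cdot \frac{1}{27989} = \frac{37065}{31744} + \frac{42969}{27989} = \frac{2401420221}{888482816} \approx 2.7028$)
$\frac{1}{y + Q{\left(273 \right)}} = \frac{1}{\frac{2401420221}{888482816} - \frac{44}{273}} = \frac{1}{\frac{47422652033}{18658139136}} = \frac{18658139136}{47422652033}$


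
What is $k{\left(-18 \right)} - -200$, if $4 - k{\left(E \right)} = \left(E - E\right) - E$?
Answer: $186$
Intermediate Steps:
$k{\left(E \right)} = 4 + E$ ($k{\left(E \right)} = 4 - \left(\left(E - E\right) - E\right) = 4 - \left(0 - E\right) = 4 - - E = 4 + E$)
$k{\left(-18 \right)} - -200 = \left(4 - 18\right) - -200 = -14 + 200 = 186$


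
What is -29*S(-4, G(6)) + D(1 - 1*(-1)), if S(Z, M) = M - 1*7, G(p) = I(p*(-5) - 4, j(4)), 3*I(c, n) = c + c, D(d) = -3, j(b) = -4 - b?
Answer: 2572/3 ≈ 857.33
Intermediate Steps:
I(c, n) = 2*c/3 (I(c, n) = (c + c)/3 = (2*c)/3 = 2*c/3)
G(p) = -8/3 - 10*p/3 (G(p) = 2*(p*(-5) - 4)/3 = 2*(-5*p - 4)/3 = 2*(-4 - 5*p)/3 = -8/3 - 10*p/3)
S(Z, M) = -7 + M (S(Z, M) = M - 7 = -7 + M)
-29*S(-4, G(6)) + D(1 - 1*(-1)) = -29*(-7 + (-8/3 - 10/3*6)) - 3 = -29*(-7 + (-8/3 - 20)) - 3 = -29*(-7 - 68/3) - 3 = -29*(-89/3) - 3 = 2581/3 - 3 = 2572/3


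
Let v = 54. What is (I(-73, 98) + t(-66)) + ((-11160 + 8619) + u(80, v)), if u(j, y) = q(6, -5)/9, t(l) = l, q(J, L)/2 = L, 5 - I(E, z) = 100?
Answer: -24328/9 ≈ -2703.1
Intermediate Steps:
I(E, z) = -95 (I(E, z) = 5 - 1*100 = 5 - 100 = -95)
q(J, L) = 2*L
u(j, y) = -10/9 (u(j, y) = (2*(-5))/9 = -10*1/9 = -10/9)
(I(-73, 98) + t(-66)) + ((-11160 + 8619) + u(80, v)) = (-95 - 66) + ((-11160 + 8619) - 10/9) = -161 + (-2541 - 10/9) = -161 - 22879/9 = -24328/9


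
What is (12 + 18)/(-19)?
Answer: -30/19 ≈ -1.5789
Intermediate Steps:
(12 + 18)/(-19) = -1/19*30 = -30/19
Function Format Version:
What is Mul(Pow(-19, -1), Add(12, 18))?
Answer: Rational(-30, 19) ≈ -1.5789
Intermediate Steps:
Mul(Pow(-19, -1), Add(12, 18)) = Mul(Rational(-1, 19), 30) = Rational(-30, 19)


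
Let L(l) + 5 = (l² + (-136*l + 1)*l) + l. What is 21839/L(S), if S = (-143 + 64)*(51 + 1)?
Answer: -21839/2278222861 ≈ -9.5860e-6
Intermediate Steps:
S = -4108 (S = -79*52 = -4108)
L(l) = -5 + l + l² + l*(1 - 136*l) (L(l) = -5 + ((l² + (-136*l + 1)*l) + l) = -5 + ((l² + (1 - 136*l)*l) + l) = -5 + ((l² + l*(1 - 136*l)) + l) = -5 + (l + l² + l*(1 - 136*l)) = -5 + l + l² + l*(1 - 136*l))
21839/L(S) = 21839/(-5 - 135*(-4108)² + 2*(-4108)) = 21839/(-5 - 135*16875664 - 8216) = 21839/(-5 - 2278214640 - 8216) = 21839/(-2278222861) = 21839*(-1/2278222861) = -21839/2278222861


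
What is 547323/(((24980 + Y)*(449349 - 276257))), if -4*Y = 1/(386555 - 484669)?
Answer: 53700048822/424229057273513 ≈ 0.00012658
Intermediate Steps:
Y = 1/392456 (Y = -1/(4*(386555 - 484669)) = -¼/(-98114) = -¼*(-1/98114) = 1/392456 ≈ 2.5481e-6)
547323/(((24980 + Y)*(449349 - 276257))) = 547323/(((24980 + 1/392456)*(449349 - 276257))) = 547323/(((9803550881/392456)*173092)) = 547323/(424229057273513/98114) = 547323*(98114/424229057273513) = 53700048822/424229057273513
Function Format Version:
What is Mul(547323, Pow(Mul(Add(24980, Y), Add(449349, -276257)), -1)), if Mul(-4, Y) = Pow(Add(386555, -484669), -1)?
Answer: Rational(53700048822, 424229057273513) ≈ 0.00012658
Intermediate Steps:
Y = Rational(1, 392456) (Y = Mul(Rational(-1, 4), Pow(Add(386555, -484669), -1)) = Mul(Rational(-1, 4), Pow(-98114, -1)) = Mul(Rational(-1, 4), Rational(-1, 98114)) = Rational(1, 392456) ≈ 2.5481e-6)
Mul(547323, Pow(Mul(Add(24980, Y), Add(449349, -276257)), -1)) = Mul(547323, Pow(Mul(Add(24980, Rational(1, 392456)), Add(449349, -276257)), -1)) = Mul(547323, Pow(Mul(Rational(9803550881, 392456), 173092), -1)) = Mul(547323, Pow(Rational(424229057273513, 98114), -1)) = Mul(547323, Rational(98114, 424229057273513)) = Rational(53700048822, 424229057273513)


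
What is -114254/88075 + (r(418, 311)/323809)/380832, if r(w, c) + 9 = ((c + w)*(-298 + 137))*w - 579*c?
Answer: -146810185747962/113136767936725 ≈ -1.2976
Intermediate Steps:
r(w, c) = -9 - 579*c + w*(-161*c - 161*w) (r(w, c) = -9 + (((c + w)*(-298 + 137))*w - 579*c) = -9 + (((c + w)*(-161))*w - 579*c) = -9 + ((-161*c - 161*w)*w - 579*c) = -9 + (w*(-161*c - 161*w) - 579*c) = -9 + (-579*c + w*(-161*c - 161*w)) = -9 - 579*c + w*(-161*c - 161*w))
-114254/88075 + (r(418, 311)/323809)/380832 = -114254/88075 + ((-9 - 579*311 - 161*418² - 161*311*418)/323809)/380832 = -114254*1/88075 + ((-9 - 180069 - 161*174724 - 20929678)*(1/323809))*(1/380832) = -114254/88075 + ((-9 - 180069 - 28130564 - 20929678)*(1/323809))*(1/380832) = -114254/88075 - 49240320*1/323809*(1/380832) = -114254/88075 - 49240320/323809*1/380832 = -114254/88075 - 512920/1284550303 = -146810185747962/113136767936725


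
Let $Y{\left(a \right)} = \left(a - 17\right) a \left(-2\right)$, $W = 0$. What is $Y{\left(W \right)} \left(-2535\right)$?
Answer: $0$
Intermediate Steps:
$Y{\left(a \right)} = - 2 a \left(-17 + a\right)$ ($Y{\left(a \right)} = \left(a - 17\right) a \left(-2\right) = \left(-17 + a\right) a \left(-2\right) = a \left(-17 + a\right) \left(-2\right) = - 2 a \left(-17 + a\right)$)
$Y{\left(W \right)} \left(-2535\right) = 2 \cdot 0 \left(17 - 0\right) \left(-2535\right) = 2 \cdot 0 \left(17 + 0\right) \left(-2535\right) = 2 \cdot 0 \cdot 17 \left(-2535\right) = 0 \left(-2535\right) = 0$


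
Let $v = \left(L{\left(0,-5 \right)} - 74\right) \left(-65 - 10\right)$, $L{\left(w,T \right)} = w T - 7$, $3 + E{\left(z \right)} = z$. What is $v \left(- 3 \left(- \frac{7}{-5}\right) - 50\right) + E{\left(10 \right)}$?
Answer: $-329258$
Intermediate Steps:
$E{\left(z \right)} = -3 + z$
$L{\left(w,T \right)} = -7 + T w$ ($L{\left(w,T \right)} = T w - 7 = -7 + T w$)
$v = 6075$ ($v = \left(\left(-7 - 0\right) - 74\right) \left(-65 - 10\right) = \left(\left(-7 + 0\right) - 74\right) \left(-75\right) = \left(-7 - 74\right) \left(-75\right) = \left(-81\right) \left(-75\right) = 6075$)
$v \left(- 3 \left(- \frac{7}{-5}\right) - 50\right) + E{\left(10 \right)} = 6075 \left(- 3 \left(- \frac{7}{-5}\right) - 50\right) + \left(-3 + 10\right) = 6075 \left(- 3 \left(\left(-7\right) \left(- \frac{1}{5}\right)\right) - 50\right) + 7 = 6075 \left(\left(-3\right) \frac{7}{5} - 50\right) + 7 = 6075 \left(- \frac{21}{5} - 50\right) + 7 = 6075 \left(- \frac{271}{5}\right) + 7 = -329265 + 7 = -329258$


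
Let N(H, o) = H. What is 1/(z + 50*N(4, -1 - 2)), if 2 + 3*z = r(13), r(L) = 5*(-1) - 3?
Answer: 3/590 ≈ 0.0050847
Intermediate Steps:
r(L) = -8 (r(L) = -5 - 3 = -8)
z = -10/3 (z = -⅔ + (⅓)*(-8) = -⅔ - 8/3 = -10/3 ≈ -3.3333)
1/(z + 50*N(4, -1 - 2)) = 1/(-10/3 + 50*4) = 1/(-10/3 + 200) = 1/(590/3) = 3/590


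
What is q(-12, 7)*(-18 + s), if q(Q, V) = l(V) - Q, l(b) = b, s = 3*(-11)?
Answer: -969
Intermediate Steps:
s = -33
q(Q, V) = V - Q
q(-12, 7)*(-18 + s) = (7 - 1*(-12))*(-18 - 33) = (7 + 12)*(-51) = 19*(-51) = -969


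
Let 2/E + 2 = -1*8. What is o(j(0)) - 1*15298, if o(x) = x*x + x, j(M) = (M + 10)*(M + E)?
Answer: -15296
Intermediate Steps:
E = -1/5 (E = 2/(-2 - 1*8) = 2/(-2 - 8) = 2/(-10) = 2*(-1/10) = -1/5 ≈ -0.20000)
j(M) = (10 + M)*(-1/5 + M) (j(M) = (M + 10)*(M - 1/5) = (10 + M)*(-1/5 + M))
o(x) = x + x**2 (o(x) = x**2 + x = x + x**2)
o(j(0)) - 1*15298 = (-2 + 0**2 + (49/5)*0)*(1 + (-2 + 0**2 + (49/5)*0)) - 1*15298 = (-2 + 0 + 0)*(1 + (-2 + 0 + 0)) - 15298 = -2*(1 - 2) - 15298 = -2*(-1) - 15298 = 2 - 15298 = -15296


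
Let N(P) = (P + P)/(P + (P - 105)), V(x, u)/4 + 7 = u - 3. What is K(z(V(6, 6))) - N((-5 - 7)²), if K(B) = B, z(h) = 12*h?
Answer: -11808/61 ≈ -193.57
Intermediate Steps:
V(x, u) = -40 + 4*u (V(x, u) = -28 + 4*(u - 3) = -28 + 4*(-3 + u) = -28 + (-12 + 4*u) = -40 + 4*u)
N(P) = 2*P/(-105 + 2*P) (N(P) = (2*P)/(P + (-105 + P)) = (2*P)/(-105 + 2*P) = 2*P/(-105 + 2*P))
K(z(V(6, 6))) - N((-5 - 7)²) = 12*(-40 + 4*6) - 2*(-5 - 7)²/(-105 + 2*(-5 - 7)²) = 12*(-40 + 24) - 2*(-12)²/(-105 + 2*(-12)²) = 12*(-16) - 2*144/(-105 + 2*144) = -192 - 2*144/(-105 + 288) = -192 - 2*144/183 = -192 - 1*96/61 = -192 - 96/61 = -11808/61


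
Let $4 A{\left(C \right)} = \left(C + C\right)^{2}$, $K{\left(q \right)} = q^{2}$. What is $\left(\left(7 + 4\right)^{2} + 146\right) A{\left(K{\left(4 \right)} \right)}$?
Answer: $68352$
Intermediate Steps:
$A{\left(C \right)} = C^{2}$ ($A{\left(C \right)} = \frac{\left(C + C\right)^{2}}{4} = \frac{\left(2 C\right)^{2}}{4} = \frac{4 C^{2}}{4} = C^{2}$)
$\left(\left(7 + 4\right)^{2} + 146\right) A{\left(K{\left(4 \right)} \right)} = \left(\left(7 + 4\right)^{2} + 146\right) \left(4^{2}\right)^{2} = \left(11^{2} + 146\right) 16^{2} = \left(121 + 146\right) 256 = 267 \cdot 256 = 68352$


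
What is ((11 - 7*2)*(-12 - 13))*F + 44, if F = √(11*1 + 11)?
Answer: 44 + 75*√22 ≈ 395.78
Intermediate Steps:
F = √22 (F = √(11 + 11) = √22 ≈ 4.6904)
((11 - 7*2)*(-12 - 13))*F + 44 = ((11 - 7*2)*(-12 - 13))*√22 + 44 = ((11 - 14)*(-25))*√22 + 44 = (-3*(-25))*√22 + 44 = 75*√22 + 44 = 44 + 75*√22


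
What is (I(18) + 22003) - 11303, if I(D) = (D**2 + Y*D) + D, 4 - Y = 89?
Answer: 9512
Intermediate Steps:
Y = -85 (Y = 4 - 1*89 = 4 - 89 = -85)
I(D) = D**2 - 84*D (I(D) = (D**2 - 85*D) + D = D**2 - 84*D)
(I(18) + 22003) - 11303 = (18*(-84 + 18) + 22003) - 11303 = (18*(-66) + 22003) - 11303 = (-1188 + 22003) - 11303 = 20815 - 11303 = 9512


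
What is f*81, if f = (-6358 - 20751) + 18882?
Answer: -666387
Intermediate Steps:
f = -8227 (f = -27109 + 18882 = -8227)
f*81 = -8227*81 = -666387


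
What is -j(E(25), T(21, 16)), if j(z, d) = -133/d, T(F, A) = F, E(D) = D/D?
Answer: 19/3 ≈ 6.3333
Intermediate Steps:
E(D) = 1
-j(E(25), T(21, 16)) = -(-133)/21 = -1*(-19/3) = 19/3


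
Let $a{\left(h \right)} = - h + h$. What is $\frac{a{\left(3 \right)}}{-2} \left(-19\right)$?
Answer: $0$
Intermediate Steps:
$a{\left(h \right)} = 0$
$\frac{a{\left(3 \right)}}{-2} \left(-19\right) = \frac{1}{-2} \cdot 0 \left(-19\right) = \left(- \frac{1}{2}\right) 0 \left(-19\right) = 0 \left(-19\right) = 0$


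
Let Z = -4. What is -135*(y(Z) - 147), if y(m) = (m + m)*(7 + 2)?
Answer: 29565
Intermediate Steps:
y(m) = 18*m (y(m) = (2*m)*9 = 18*m)
-135*(y(Z) - 147) = -135*(18*(-4) - 147) = -135*(-72 - 147) = -135*(-219) = 29565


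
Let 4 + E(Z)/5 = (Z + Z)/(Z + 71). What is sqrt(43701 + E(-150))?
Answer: sqrt(272731621)/79 ≈ 209.05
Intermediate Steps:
E(Z) = -20 + 10*Z/(71 + Z) (E(Z) = -20 + 5*((Z + Z)/(Z + 71)) = -20 + 5*((2*Z)/(71 + Z)) = -20 + 5*(2*Z/(71 + Z)) = -20 + 10*Z/(71 + Z))
sqrt(43701 + E(-150)) = sqrt(43701 + 10*(-142 - 1*(-150))/(71 - 150)) = sqrt(43701 + 10*(-142 + 150)/(-79)) = sqrt(43701 + 10*(-1/79)*8) = sqrt(43701 - 80/79) = sqrt(3452299/79) = sqrt(272731621)/79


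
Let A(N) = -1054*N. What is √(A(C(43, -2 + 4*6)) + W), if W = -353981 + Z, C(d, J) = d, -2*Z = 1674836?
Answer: I*√1236721 ≈ 1112.1*I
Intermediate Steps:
Z = -837418 (Z = -½*1674836 = -837418)
W = -1191399 (W = -353981 - 837418 = -1191399)
√(A(C(43, -2 + 4*6)) + W) = √(-1054*43 - 1191399) = √(-45322 - 1191399) = √(-1236721) = I*√1236721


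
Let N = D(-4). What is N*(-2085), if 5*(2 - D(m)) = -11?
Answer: -8757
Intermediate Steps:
D(m) = 21/5 (D(m) = 2 - ⅕*(-11) = 2 + 11/5 = 21/5)
N = 21/5 ≈ 4.2000
N*(-2085) = (21/5)*(-2085) = -8757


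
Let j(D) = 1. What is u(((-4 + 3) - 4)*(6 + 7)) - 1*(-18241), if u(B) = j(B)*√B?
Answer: 18241 + I*√65 ≈ 18241.0 + 8.0623*I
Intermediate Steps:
u(B) = √B (u(B) = 1*√B = √B)
u(((-4 + 3) - 4)*(6 + 7)) - 1*(-18241) = √(((-4 + 3) - 4)*(6 + 7)) - 1*(-18241) = √((-1 - 4)*13) + 18241 = √(-5*13) + 18241 = √(-65) + 18241 = I*√65 + 18241 = 18241 + I*√65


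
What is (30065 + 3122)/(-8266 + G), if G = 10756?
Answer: 33187/2490 ≈ 13.328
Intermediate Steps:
(30065 + 3122)/(-8266 + G) = (30065 + 3122)/(-8266 + 10756) = 33187/2490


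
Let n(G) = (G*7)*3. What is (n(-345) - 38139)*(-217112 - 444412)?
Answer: 30022605216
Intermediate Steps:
n(G) = 21*G (n(G) = (7*G)*3 = 21*G)
(n(-345) - 38139)*(-217112 - 444412) = (21*(-345) - 38139)*(-217112 - 444412) = (-7245 - 38139)*(-661524) = -45384*(-661524) = 30022605216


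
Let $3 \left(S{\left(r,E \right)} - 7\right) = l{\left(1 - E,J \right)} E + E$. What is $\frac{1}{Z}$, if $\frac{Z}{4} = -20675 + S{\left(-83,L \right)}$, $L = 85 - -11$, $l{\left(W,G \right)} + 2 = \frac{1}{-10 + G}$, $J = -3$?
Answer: $- \frac{13}{1076528} \approx -1.2076 \cdot 10^{-5}$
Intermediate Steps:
$l{\left(W,G \right)} = -2 + \frac{1}{-10 + G}$
$L = 96$ ($L = 85 + 11 = 96$)
$S{\left(r,E \right)} = 7 - \frac{14 E}{39}$ ($S{\left(r,E \right)} = 7 + \frac{\frac{21 - -6}{-10 - 3} E + E}{3} = 7 + \frac{\frac{21 + 6}{-13} E + E}{3} = 7 + \frac{\left(- \frac{1}{13}\right) 27 E + E}{3} = 7 + \frac{- \frac{27 E}{13} + E}{3} = 7 + \frac{\left(- \frac{14}{13}\right) E}{3} = 7 - \frac{14 E}{39}$)
$Z = - \frac{1076528}{13}$ ($Z = 4 \left(-20675 + \left(7 - \frac{448}{13}\right)\right) = 4 \left(-20675 - \frac{357}{13}\right) = 4 \left(- \frac{269132}{13}\right) = - \frac{1076528}{13} \approx -82810.0$)
$\frac{1}{Z} = \frac{1}{- \frac{1076528}{13}} = - \frac{13}{1076528}$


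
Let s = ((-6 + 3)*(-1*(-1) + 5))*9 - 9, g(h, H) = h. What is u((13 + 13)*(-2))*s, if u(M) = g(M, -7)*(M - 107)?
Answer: -1413828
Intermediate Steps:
u(M) = M*(-107 + M) (u(M) = M*(M - 107) = M*(-107 + M))
s = -171 (s = -3*(1 + 5)*9 - 9 = -3*6*9 - 9 = -18*9 - 9 = -162 - 9 = -171)
u((13 + 13)*(-2))*s = (((13 + 13)*(-2))*(-107 + (13 + 13)*(-2)))*(-171) = ((26*(-2))*(-107 + 26*(-2)))*(-171) = -52*(-107 - 52)*(-171) = -52*(-159)*(-171) = 8268*(-171) = -1413828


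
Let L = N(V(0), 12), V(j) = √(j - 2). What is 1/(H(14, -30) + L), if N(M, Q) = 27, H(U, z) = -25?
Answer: ½ ≈ 0.50000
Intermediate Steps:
V(j) = √(-2 + j)
L = 27
1/(H(14, -30) + L) = 1/(-25 + 27) = 1/2 = ½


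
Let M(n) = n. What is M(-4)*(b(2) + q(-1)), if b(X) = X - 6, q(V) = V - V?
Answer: 16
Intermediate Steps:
q(V) = 0
b(X) = -6 + X
M(-4)*(b(2) + q(-1)) = -4*((-6 + 2) + 0) = -4*(-4 + 0) = -4*(-4) = 16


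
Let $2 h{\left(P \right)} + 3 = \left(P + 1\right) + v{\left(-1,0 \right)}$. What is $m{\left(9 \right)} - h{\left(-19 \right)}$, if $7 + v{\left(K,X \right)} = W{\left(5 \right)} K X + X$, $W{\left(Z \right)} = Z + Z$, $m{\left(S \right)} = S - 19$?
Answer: $4$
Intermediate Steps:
$m{\left(S \right)} = -19 + S$
$W{\left(Z \right)} = 2 Z$
$v{\left(K,X \right)} = -7 + X + 10 K X$ ($v{\left(K,X \right)} = -7 + \left(2 \cdot 5 K X + X\right) = -7 + \left(10 K X + X\right) = -7 + \left(X + 10 K X\right) = -7 + X + 10 K X$)
$h{\left(P \right)} = - \frac{9}{2} + \frac{P}{2}$ ($h{\left(P \right)} = - \frac{3}{2} + \frac{\left(P + 1\right) + \left(-7 + 0 + 10 \left(-1\right) 0\right)}{2} = - \frac{3}{2} + \frac{\left(1 + P\right) + \left(-7 + 0 + 0\right)}{2} = - \frac{3}{2} + \frac{\left(1 + P\right) - 7}{2} = - \frac{3}{2} + \frac{-6 + P}{2} = - \frac{3}{2} + \left(-3 + \frac{P}{2}\right) = - \frac{9}{2} + \frac{P}{2}$)
$m{\left(9 \right)} - h{\left(-19 \right)} = \left(-19 + 9\right) - \left(- \frac{9}{2} + \frac{1}{2} \left(-19\right)\right) = -10 - \left(- \frac{9}{2} - \frac{19}{2}\right) = -10 - -14 = -10 + 14 = 4$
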